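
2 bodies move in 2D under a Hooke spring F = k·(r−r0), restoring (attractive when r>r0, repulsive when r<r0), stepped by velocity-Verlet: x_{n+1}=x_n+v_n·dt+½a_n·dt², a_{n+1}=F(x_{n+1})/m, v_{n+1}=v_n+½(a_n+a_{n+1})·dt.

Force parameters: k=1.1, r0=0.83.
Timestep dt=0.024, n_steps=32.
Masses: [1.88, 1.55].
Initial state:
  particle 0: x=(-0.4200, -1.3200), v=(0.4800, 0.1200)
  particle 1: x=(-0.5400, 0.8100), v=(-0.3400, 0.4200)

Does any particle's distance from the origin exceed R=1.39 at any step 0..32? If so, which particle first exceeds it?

no

step 0: x0=(-0.4200, -1.3200) x1=(-0.5400, 0.8100)
step 1: x0=(-0.4085, -1.3169) x1=(-0.5481, 0.8198)
step 2: x0=(-0.3970, -1.3134) x1=(-0.5563, 0.8291)
step 3: x0=(-0.3856, -1.3094) x1=(-0.5643, 0.8378)
step 4: x0=(-0.3742, -1.3049) x1=(-0.5724, 0.8460)
step 5: x0=(-0.3628, -1.3001) x1=(-0.5803, 0.8537)
step 6: x0=(-0.3515, -1.2948) x1=(-0.5882, 0.8608)
step 7: x0=(-0.3402, -1.2890) x1=(-0.5961, 0.8674)
step 8: x0=(-0.3290, -1.2828) x1=(-0.6039, 0.8734)
step 9: x0=(-0.3178, -1.2761) x1=(-0.6116, 0.8789)
step 10: x0=(-0.3067, -1.2690) x1=(-0.6193, 0.8838)
step 11: x0=(-0.2957, -1.2614) x1=(-0.6269, 0.8882)
step 12: x0=(-0.2847, -1.2534) x1=(-0.6343, 0.8921)
step 13: x0=(-0.2738, -1.2449) x1=(-0.6417, 0.8954)
step 14: x0=(-0.2630, -1.2360) x1=(-0.6491, 0.8982)
step 15: x0=(-0.2523, -1.2267) x1=(-0.6563, 0.9004)
step 16: x0=(-0.2416, -1.2169) x1=(-0.6634, 0.9021)
step 17: x0=(-0.2310, -1.2066) x1=(-0.6704, 0.9033)
step 18: x0=(-0.2206, -1.1960) x1=(-0.6773, 0.9039)
step 19: x0=(-0.2102, -1.1849) x1=(-0.6840, 0.9040)
step 20: x0=(-0.1999, -1.1733) x1=(-0.6907, 0.9036)
step 21: x0=(-0.1897, -1.1614) x1=(-0.6972, 0.9026)
step 22: x0=(-0.1796, -1.1490) x1=(-0.7037, 0.9012)
step 23: x0=(-0.1697, -1.1362) x1=(-0.7099, 0.8992)
step 24: x0=(-0.1598, -1.1230) x1=(-0.7161, 0.8968)
step 25: x0=(-0.1501, -1.1093) x1=(-0.7221, 0.8938)
step 26: x0=(-0.1404, -1.0953) x1=(-0.7280, 0.8903)
step 27: x0=(-0.1309, -1.0808) x1=(-0.7337, 0.8864)
step 28: x0=(-0.1215, -1.0660) x1=(-0.7393, 0.8820)
step 29: x0=(-0.1123, -1.0508) x1=(-0.7447, 0.8771)
step 30: x0=(-0.1031, -1.0352) x1=(-0.7500, 0.8717)
step 31: x0=(-0.0941, -1.0192) x1=(-0.7551, 0.8659)
step 32: x0=(-0.0852, -1.0028) x1=(-0.7600, 0.8596)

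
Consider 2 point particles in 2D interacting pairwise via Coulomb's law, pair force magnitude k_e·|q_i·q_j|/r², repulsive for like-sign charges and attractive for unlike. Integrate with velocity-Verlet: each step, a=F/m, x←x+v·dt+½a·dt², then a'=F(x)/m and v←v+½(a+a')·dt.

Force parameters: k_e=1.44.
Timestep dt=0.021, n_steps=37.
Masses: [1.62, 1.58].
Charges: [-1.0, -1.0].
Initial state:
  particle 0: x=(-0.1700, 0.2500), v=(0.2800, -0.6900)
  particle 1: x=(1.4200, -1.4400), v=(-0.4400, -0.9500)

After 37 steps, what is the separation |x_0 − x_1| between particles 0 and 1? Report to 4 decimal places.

2.2583

step 0: x0=(-0.1700, 0.2500) x1=(1.4200, -1.4400)
step 1: x0=(-0.1641, 0.2355) x1=(1.4108, -1.4600)
step 2: x0=(-0.1583, 0.2211) x1=(1.4016, -1.4800)
step 3: x0=(-0.1526, 0.2068) x1=(1.3925, -1.5001)
step 4: x0=(-0.1469, 0.1925) x1=(1.3834, -1.5202)
step 5: x0=(-0.1412, 0.1782) x1=(1.3744, -1.5404)
step 6: x0=(-0.1356, 0.1640) x1=(1.3655, -1.5607)
step 7: x0=(-0.1301, 0.1499) x1=(1.3566, -1.5810)
step 8: x0=(-0.1245, 0.1358) x1=(1.3477, -1.6014)
step 9: x0=(-0.1191, 0.1218) x1=(1.3389, -1.6218)
step 10: x0=(-0.1137, 0.1078) x1=(1.3301, -1.6423)
step 11: x0=(-0.1083, 0.0939) x1=(1.3214, -1.6629)
step 12: x0=(-0.1030, 0.0801) x1=(1.3128, -1.6835)
step 13: x0=(-0.0977, 0.0663) x1=(1.3042, -1.7042)
step 14: x0=(-0.0925, 0.0526) x1=(1.2956, -1.7249)
step 15: x0=(-0.0873, 0.0389) x1=(1.2871, -1.7457)
step 16: x0=(-0.0822, 0.0253) x1=(1.2786, -1.7666)
step 17: x0=(-0.0771, 0.0118) x1=(1.2702, -1.7875)
step 18: x0=(-0.0721, -0.0017) x1=(1.2618, -1.8085)
step 19: x0=(-0.0671, -0.0151) x1=(1.2535, -1.8295)
step 20: x0=(-0.0622, -0.0284) x1=(1.2452, -1.8507)
step 21: x0=(-0.0573, -0.0417) x1=(1.2370, -1.8718)
step 22: x0=(-0.0524, -0.0549) x1=(1.2288, -1.8931)
step 23: x0=(-0.0476, -0.0681) x1=(1.2207, -1.9144)
step 24: x0=(-0.0429, -0.0812) x1=(1.2126, -1.9358)
step 25: x0=(-0.0382, -0.0942) x1=(1.2046, -1.9572)
step 26: x0=(-0.0335, -0.1072) x1=(1.1965, -1.9787)
step 27: x0=(-0.0289, -0.1201) x1=(1.1886, -2.0003)
step 28: x0=(-0.0243, -0.1329) x1=(1.1807, -2.0220)
step 29: x0=(-0.0197, -0.1457) x1=(1.1728, -2.0437)
step 30: x0=(-0.0152, -0.1584) x1=(1.1650, -2.0655)
step 31: x0=(-0.0108, -0.1710) x1=(1.1572, -2.0873)
step 32: x0=(-0.0063, -0.1836) x1=(1.1494, -2.1092)
step 33: x0=(-0.0020, -0.1961) x1=(1.1417, -2.1312)
step 34: x0=(0.0024, -0.2086) x1=(1.1341, -2.1533)
step 35: x0=(0.0067, -0.2209) x1=(1.1265, -2.1754)
step 36: x0=(0.0109, -0.2332) x1=(1.1189, -2.1976)
step 37: x0=(0.0152, -0.2455) x1=(1.1113, -2.2199)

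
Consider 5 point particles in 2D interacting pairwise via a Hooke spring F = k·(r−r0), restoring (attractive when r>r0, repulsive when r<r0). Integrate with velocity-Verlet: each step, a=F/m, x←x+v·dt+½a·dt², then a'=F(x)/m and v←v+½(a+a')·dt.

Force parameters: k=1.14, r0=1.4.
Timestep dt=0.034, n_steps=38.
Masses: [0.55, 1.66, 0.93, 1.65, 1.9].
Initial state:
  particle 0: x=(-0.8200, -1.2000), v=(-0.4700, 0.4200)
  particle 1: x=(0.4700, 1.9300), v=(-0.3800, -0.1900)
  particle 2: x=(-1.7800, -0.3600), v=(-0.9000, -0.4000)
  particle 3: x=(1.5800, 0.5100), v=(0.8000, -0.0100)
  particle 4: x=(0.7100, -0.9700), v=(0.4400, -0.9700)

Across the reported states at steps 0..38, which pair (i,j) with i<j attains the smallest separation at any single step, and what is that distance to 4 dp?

pair (1,2), distance 0.3826

step 0: x0=(-0.8200, -1.2000) x1=(0.4700, 1.9300) x2=(-1.7800, -0.3600) x3=(1.5800, 0.5100) x4=(0.7100, -0.9700)
step 1: x0=(-0.8333, -1.1825) x1=(0.4564, 1.9216) x2=(-1.8075, -0.3725) x3=(1.6057, 0.5091) x4=(0.7245, -1.0023)
step 2: x0=(-0.8410, -1.1587) x1=(0.4416, 1.9092) x2=(-1.8288, -0.3826) x3=(1.6284, 0.5071) x4=(0.7382, -1.0331)
step 3: x0=(-0.8431, -1.1287) x1=(0.4254, 1.8929) x2=(-1.8438, -0.3905) x3=(1.6480, 0.5040) x4=(0.7508, -1.0624)
step 4: x0=(-0.8396, -1.0927) x1=(0.4081, 1.8727) x2=(-1.8523, -0.3961) x3=(1.6645, 0.4997) x4=(0.7625, -1.0902)
step 5: x0=(-0.8303, -1.0509) x1=(0.3896, 1.8486) x2=(-1.8544, -0.3994) x3=(1.6777, 0.4943) x4=(0.7733, -1.1164)
step 6: x0=(-0.8155, -1.0035) x1=(0.3699, 1.8208) x2=(-1.8500, -0.4005) x3=(1.6878, 0.4877) x4=(0.7829, -1.1409)
step 7: x0=(-0.7950, -0.9509) x1=(0.3492, 1.7892) x2=(-1.8392, -0.3995) x3=(1.6946, 0.4801) x4=(0.7916, -1.1639)
step 8: x0=(-0.7691, -0.8934) x1=(0.3276, 1.7540) x2=(-1.8221, -0.3964) x3=(1.6982, 0.4713) x4=(0.7992, -1.1851)
step 9: x0=(-0.7379, -0.8313) x1=(0.3050, 1.7153) x2=(-1.7988, -0.3912) x3=(1.6986, 0.4615) x4=(0.8058, -1.2048)
step 10: x0=(-0.7017, -0.7651) x1=(0.2817, 1.6733) x2=(-1.7694, -0.3842) x3=(1.6959, 0.4507) x4=(0.8114, -1.2227)
step 11: x0=(-0.6605, -0.6950) x1=(0.2576, 1.6280) x2=(-1.7341, -0.3755) x3=(1.6901, 0.4390) x4=(0.8159, -1.2390)
step 12: x0=(-0.6147, -0.6216) x1=(0.2329, 1.5798) x2=(-1.6931, -0.3650) x3=(1.6813, 0.4263) x4=(0.8195, -1.2536)
step 13: x0=(-0.5647, -0.5452) x1=(0.2078, 1.5286) x2=(-1.6466, -0.3531) x3=(1.6696, 0.4127) x4=(0.8220, -1.2665)
step 14: x0=(-0.5106, -0.4664) x1=(0.1822, 1.4749) x2=(-1.5949, -0.3398) x3=(1.6552, 0.3983) x4=(0.8236, -1.2778)
step 15: x0=(-0.4528, -0.3855) x1=(0.1564, 1.4187) x2=(-1.5382, -0.3252) x3=(1.6382, 0.3831) x4=(0.8242, -1.2875)
step 16: x0=(-0.3917, -0.3030) x1=(0.1304, 1.3602) x2=(-1.4770, -0.3097) x3=(1.6186, 0.3673) x4=(0.8239, -1.2956)
step 17: x0=(-0.3277, -0.2195) x1=(0.1043, 1.2998) x2=(-1.4113, -0.2933) x3=(1.5967, 0.3508) x4=(0.8228, -1.3022)
step 18: x0=(-0.2611, -0.1354) x1=(0.0783, 1.2376) x2=(-1.3417, -0.2762) x3=(1.5727, 0.3338) x4=(0.8207, -1.3072)
step 19: x0=(-0.1923, -0.0512) x1=(0.0524, 1.1740) x2=(-1.2683, -0.2587) x3=(1.5466, 0.3163) x4=(0.8178, -1.3108)
step 20: x0=(-0.1216, 0.0326) x1=(0.0268, 1.1091) x2=(-1.1917, -0.2408) x3=(1.5188, 0.2983) x4=(0.8141, -1.3129)
step 21: x0=(-0.0494, 0.1154) x1=(0.0014, 1.0432) x2=(-1.1120, -0.2228) x3=(1.4893, 0.2799) x4=(0.8096, -1.3135)
step 22: x0=(0.0240, 0.1968) x1=(-0.0236, 0.9766) x2=(-1.0298, -0.2049) x3=(1.4585, 0.2611) x4=(0.8044, -1.3129)
step 23: x0=(0.0986, 0.2763) x1=(-0.0483, 0.9095) x2=(-0.9452, -0.1871) x3=(1.4265, 0.2421) x4=(0.7985, -1.3109)
step 24: x0=(0.1743, 0.3536) x1=(-0.0726, 0.8422) x2=(-0.8588, -0.1698) x3=(1.3935, 0.2228) x4=(0.7919, -1.3076)
step 25: x0=(0.2513, 0.4285) x1=(-0.0968, 0.7749) x2=(-0.7709, -0.1530) x3=(1.3597, 0.2032) x4=(0.7847, -1.3031)
step 26: x0=(0.3300, 0.5013) x1=(-0.1210, 0.7075) x2=(-0.6818, -0.1370) x3=(1.3254, 0.1834) x4=(0.7769, -1.2975)
step 27: x0=(0.4106, 0.5727) x1=(-0.1453, 0.6401) x2=(-0.5918, -0.1218) x3=(1.2907, 0.1633) x4=(0.7687, -1.2907)
step 28: x0=(0.4928, 0.6434) x1=(-0.1698, 0.5726) x2=(-0.5012, -0.1076) x3=(1.2557, 0.1429) x4=(0.7600, -1.2828)
step 29: x0=(0.5762, 0.7139) x1=(-0.1943, 0.5049) x2=(-0.4104, -0.0947) x3=(1.2207, 0.1222) x4=(0.7508, -1.2739)
step 30: x0=(0.6604, 0.7843) x1=(-0.2188, 0.4373) x2=(-0.3195, -0.0831) x3=(1.1858, 0.1012) x4=(0.7414, -1.2640)
step 31: x0=(0.7451, 0.8547) x1=(-0.2432, 0.3698) x2=(-0.2286, -0.0729) x3=(1.1509, 0.0797) x4=(0.7316, -1.2533)
step 32: x0=(0.8300, 0.9250) x1=(-0.2676, 0.3027) x2=(-0.1376, -0.0643) x3=(1.1163, 0.0580) x4=(0.7216, -1.2417)
step 33: x0=(0.9147, 0.9947) x1=(-0.2922, 0.2359) x2=(-0.0462, -0.0572) x3=(1.0819, 0.0359) x4=(0.7115, -1.2293)
step 34: x0=(0.9989, 1.0634) x1=(-0.3172, 0.1695) x2=(0.0456, -0.0511) x3=(1.0478, 0.0135) x4=(0.7012, -1.2162)
step 35: x0=(1.0824, 1.1304) x1=(-0.3426, 0.1035) x2=(0.1382, -0.0457) x3=(1.0141, -0.0090) x4=(0.6909, -1.2023)
step 36: x0=(1.1647, 1.1950) x1=(-0.3683, 0.0376) x2=(0.2312, -0.0404) x3=(0.9808, -0.0316) x4=(0.6806, -1.1879)
step 37: x0=(1.2453, 1.2565) x1=(-0.3942, -0.0281) x2=(0.3244, -0.0349) x3=(0.9481, -0.0542) x4=(0.6704, -1.1729)
step 38: x0=(1.3237, 1.3143) x1=(-0.4202, -0.0935) x2=(0.4176, -0.0288) x3=(0.9161, -0.0766) x4=(0.6602, -1.1574)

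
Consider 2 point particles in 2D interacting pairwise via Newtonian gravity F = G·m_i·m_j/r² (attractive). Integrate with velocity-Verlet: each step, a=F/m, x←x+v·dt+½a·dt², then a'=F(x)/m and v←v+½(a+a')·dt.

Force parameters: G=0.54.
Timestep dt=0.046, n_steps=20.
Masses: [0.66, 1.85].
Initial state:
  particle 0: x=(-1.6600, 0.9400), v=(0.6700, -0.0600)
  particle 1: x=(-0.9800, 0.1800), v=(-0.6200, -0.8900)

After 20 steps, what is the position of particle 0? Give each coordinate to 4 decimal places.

(-0.9352, 0.5102)

step 0: x0=(-1.6600, 0.9400) x1=(-0.9800, 0.1800)
step 1: x0=(-1.6285, 0.9365) x1=(-1.0088, 0.1393)
step 2: x0=(-1.5957, 0.9313) x1=(-1.0380, 0.0992)
step 3: x0=(-1.5618, 0.9244) x1=(-1.0676, 0.0598)
step 4: x0=(-1.5268, 0.9157) x1=(-1.0976, 0.0210)
step 5: x0=(-1.4909, 0.9050) x1=(-1.1280, -0.0171)
step 6: x0=(-1.4541, 0.8923) x1=(-1.1586, -0.0545)
step 7: x0=(-1.4168, 0.8775) x1=(-1.1894, -0.0912)
step 8: x0=(-1.3789, 0.8607) x1=(-1.2205, -0.1271)
step 9: x0=(-1.3408, 0.8418) x1=(-1.2516, -0.1623)
step 10: x0=(-1.3024, 0.8208) x1=(-1.2828, -0.1967)
step 11: x0=(-1.2640, 0.7978) x1=(-1.3141, -0.2304)
step 12: x0=(-1.2257, 0.7728) x1=(-1.3452, -0.2634)
step 13: x0=(-1.1876, 0.7459) x1=(-1.3764, -0.2958)
step 14: x0=(-1.1499, 0.7171) x1=(-1.4073, -0.3274)
step 15: x0=(-1.1125, 0.6865) x1=(-1.4382, -0.3584)
step 16: x0=(-1.0758, 0.6542) x1=(-1.4688, -0.3888)
step 17: x0=(-1.0396, 0.6204) x1=(-1.4993, -0.4187)
step 18: x0=(-1.0040, 0.5850) x1=(-1.5295, -0.4480)
step 19: x0=(-0.9692, 0.5483) x1=(-1.5594, -0.4768)
step 20: x0=(-0.9352, 0.5102) x1=(-1.5891, -0.5052)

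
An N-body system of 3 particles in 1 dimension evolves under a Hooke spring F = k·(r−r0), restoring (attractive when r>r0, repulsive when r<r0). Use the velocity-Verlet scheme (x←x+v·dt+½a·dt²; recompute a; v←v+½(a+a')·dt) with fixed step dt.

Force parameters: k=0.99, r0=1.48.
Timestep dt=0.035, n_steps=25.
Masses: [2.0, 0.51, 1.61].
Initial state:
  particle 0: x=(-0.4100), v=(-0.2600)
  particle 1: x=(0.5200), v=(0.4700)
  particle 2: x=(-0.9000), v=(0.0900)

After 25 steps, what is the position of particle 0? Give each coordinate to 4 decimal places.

step 0: x0=(-0.4100) x1=(0.5200) x2=(-0.9000)
step 1: x0=(-0.4190) x1=(0.5372) x2=(-0.8972)
step 2: x0=(-0.4276) x1=(0.5557) x2=(-0.8953)
step 3: x0=(-0.4360) x1=(0.5755) x2=(-0.8941)
step 4: x0=(-0.4440) x1=(0.5964) x2=(-0.8937)
step 5: x0=(-0.4517) x1=(0.6183) x2=(-0.8941)
step 6: x0=(-0.4590) x1=(0.6412) x2=(-0.8952)
step 7: x0=(-0.4659) x1=(0.6648) x2=(-0.8970)
step 8: x0=(-0.4723) x1=(0.6890) x2=(-0.8996)
step 9: x0=(-0.4784) x1=(0.7138) x2=(-0.9029)
step 10: x0=(-0.4839) x1=(0.7389) x2=(-0.9069)
step 11: x0=(-0.4890) x1=(0.7642) x2=(-0.9116)
step 12: x0=(-0.4935) x1=(0.7896) x2=(-0.9169)
step 13: x0=(-0.4976) x1=(0.8149) x2=(-0.9229)
step 14: x0=(-0.5011) x1=(0.8400) x2=(-0.9294)
step 15: x0=(-0.5040) x1=(0.8648) x2=(-0.9365)
step 16: x0=(-0.5064) x1=(0.8890) x2=(-0.9442)
step 17: x0=(-0.5082) x1=(0.9126) x2=(-0.9524)
step 18: x0=(-0.5094) x1=(0.9355) x2=(-0.9611)
step 19: x0=(-0.5100) x1=(0.9574) x2=(-0.9702)
step 20: x0=(-0.5100) x1=(0.9783) x2=(-0.9798)
step 21: x0=(-0.5094) x1=(0.9980) x2=(-0.9897)
step 22: x0=(-0.5082) x1=(1.0165) x2=(-1.0001)
step 23: x0=(-0.5063) x1=(1.0336) x2=(-1.0107)
step 24: x0=(-0.5038) x1=(1.0492) x2=(-1.0217)
step 25: x0=(-0.5007) x1=(1.0632) x2=(-1.0330)

(-0.5007)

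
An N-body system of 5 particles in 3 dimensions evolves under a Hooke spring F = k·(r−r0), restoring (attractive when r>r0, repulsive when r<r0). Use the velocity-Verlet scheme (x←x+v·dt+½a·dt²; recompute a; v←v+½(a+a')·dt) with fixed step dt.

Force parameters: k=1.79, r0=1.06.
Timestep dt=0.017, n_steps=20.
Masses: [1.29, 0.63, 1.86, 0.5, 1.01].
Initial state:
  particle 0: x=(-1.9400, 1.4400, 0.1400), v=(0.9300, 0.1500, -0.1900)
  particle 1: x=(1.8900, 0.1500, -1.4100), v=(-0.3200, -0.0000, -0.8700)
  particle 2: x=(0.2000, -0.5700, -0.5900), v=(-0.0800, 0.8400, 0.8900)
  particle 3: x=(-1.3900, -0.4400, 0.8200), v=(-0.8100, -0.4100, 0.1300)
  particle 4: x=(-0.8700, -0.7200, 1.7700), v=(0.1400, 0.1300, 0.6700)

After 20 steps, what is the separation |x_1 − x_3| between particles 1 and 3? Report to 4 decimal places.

step 0: x0=(-1.9400, 1.4400, 0.1400) x1=(1.8900, 0.1500, -1.4100) x2=(0.2000, -0.5700, -0.5900) x3=(-1.3900, -0.4400, 0.8200) x4=(-0.8700, -0.7200, 1.7700)
step 1: x0=(-1.9231, 1.4416, 0.1367) x1=(1.8812, 0.1498, -1.4225) x2=(0.1984, -0.5555, -0.5746) x3=(-1.4022, -0.4463, 0.8208) x4=(-0.8671, -0.7172, 1.7801)
step 2: x0=(-1.9042, 1.4414, 0.1333) x1=(1.8657, 0.1493, -1.4304) x2=(0.1962, -0.5405, -0.5585) x3=(-1.4114, -0.4513, 0.8190) x4=(-0.8632, -0.7134, 1.7878)
step 3: x0=(-1.8832, 1.4394, 0.1298) x1=(1.8436, 0.1483, -1.4336) x2=(0.1934, -0.5252, -0.5419) x3=(-1.4174, -0.4549, 0.8144) x4=(-0.8583, -0.7084, 1.7929)
step 4: x0=(-1.8603, 1.4356, 0.1263) x1=(1.8148, 0.1470, -1.4321) x2=(0.1901, -0.5094, -0.5247) x3=(-1.4203, -0.4572, 0.8072) x4=(-0.8523, -0.7024, 1.7954)
step 5: x0=(-1.8353, 1.4300, 0.1226) x1=(1.7797, 0.1454, -1.4260) x2=(0.1863, -0.4932, -0.5070) x3=(-1.4200, -0.4581, 0.7973) x4=(-0.8454, -0.6953, 1.7955)
step 6: x0=(-1.8085, 1.4226, 0.1189) x1=(1.7381, 0.1435, -1.4153) x2=(0.1819, -0.4766, -0.4887) x3=(-1.4167, -0.4577, 0.7849) x4=(-0.8375, -0.6871, 1.7930)
step 7: x0=(-1.7797, 1.4134, 0.1152) x1=(1.6904, 0.1412, -1.4000) x2=(0.1770, -0.4596, -0.4699) x3=(-1.4104, -0.4559, 0.7699) x4=(-0.8287, -0.6778, 1.7880)
step 8: x0=(-1.7492, 1.4026, 0.1113) x1=(1.6367, 0.1386, -1.3803) x2=(0.1715, -0.4423, -0.4505) x3=(-1.4011, -0.4527, 0.7525) x4=(-0.8190, -0.6674, 1.7806)
step 9: x0=(-1.7169, 1.3900, 0.1075) x1=(1.5772, 0.1357, -1.3561) x2=(0.1656, -0.4247, -0.4307) x3=(-1.3888, -0.4483, 0.7328) x4=(-0.8083, -0.6560, 1.7707)
step 10: x0=(-1.6829, 1.3758, 0.1036) x1=(1.5120, 0.1326, -1.3277) x2=(0.1591, -0.4067, -0.4104) x3=(-1.3737, -0.4425, 0.7108) x4=(-0.7968, -0.6436, 1.7584)
step 11: x0=(-1.6472, 1.3600, 0.0997) x1=(1.4415, 0.1292, -1.2951) x2=(0.1522, -0.3884, -0.3897) x3=(-1.3559, -0.4355, 0.6867) x4=(-0.7845, -0.6302, 1.7438)
step 12: x0=(-1.6100, 1.3427, 0.0958) x1=(1.3659, 0.1256, -1.2585) x2=(0.1447, -0.3698, -0.3685) x3=(-1.3355, -0.4273, 0.6605) x4=(-0.7715, -0.6157, 1.7268)
step 13: x0=(-1.5714, 1.3238, 0.0920) x1=(1.2855, 0.1219, -1.2181) x2=(0.1368, -0.3509, -0.3468) x3=(-1.3126, -0.4179, 0.6325) x4=(-0.7576, -0.6004, 1.7076)
step 14: x0=(-1.5313, 1.3034, 0.0881) x1=(1.2006, 0.1179, -1.1740) x2=(0.1285, -0.3318, -0.3248) x3=(-1.2873, -0.4073, 0.6026) x4=(-0.7431, -0.5841, 1.6862)
step 15: x0=(-1.4899, 1.2816, 0.0843) x1=(1.1115, 0.1139, -1.1264) x2=(0.1196, -0.3124, -0.3024) x3=(-1.2598, -0.3957, 0.5711) x4=(-0.7279, -0.5669, 1.6627)
step 16: x0=(-1.4472, 1.2585, 0.0805) x1=(1.0185, 0.1097, -1.0755) x2=(0.1104, -0.2928, -0.2796) x3=(-1.2302, -0.3830, 0.5382) x4=(-0.7122, -0.5488, 1.6372)
step 17: x0=(-1.4034, 1.2341, 0.0768) x1=(0.9220, 0.1055, -1.0215) x2=(0.1007, -0.2730, -0.2564) x3=(-1.1988, -0.3693, 0.5038) x4=(-0.6958, -0.5299, 1.6096)
step 18: x0=(-1.3584, 1.2084, 0.0731) x1=(0.8223, 0.1012, -0.9648) x2=(0.0906, -0.2530, -0.2330) x3=(-1.1656, -0.3548, 0.4683) x4=(-0.6790, -0.5101, 1.5802)
step 19: x0=(-1.3125, 1.1817, 0.0695) x1=(0.7197, 0.0970, -0.9055) x2=(0.0802, -0.2329, -0.2092) x3=(-1.1309, -0.3393, 0.4318) x4=(-0.6617, -0.4897, 1.5490)
step 20: x0=(-1.2657, 1.1538, 0.0661) x1=(0.6147, 0.0927, -0.8439) x2=(0.0693, -0.2126, -0.1850) x3=(-1.0949, -0.3232, 0.3944) x4=(-0.6440, -0.4684, 1.5162)

2.1515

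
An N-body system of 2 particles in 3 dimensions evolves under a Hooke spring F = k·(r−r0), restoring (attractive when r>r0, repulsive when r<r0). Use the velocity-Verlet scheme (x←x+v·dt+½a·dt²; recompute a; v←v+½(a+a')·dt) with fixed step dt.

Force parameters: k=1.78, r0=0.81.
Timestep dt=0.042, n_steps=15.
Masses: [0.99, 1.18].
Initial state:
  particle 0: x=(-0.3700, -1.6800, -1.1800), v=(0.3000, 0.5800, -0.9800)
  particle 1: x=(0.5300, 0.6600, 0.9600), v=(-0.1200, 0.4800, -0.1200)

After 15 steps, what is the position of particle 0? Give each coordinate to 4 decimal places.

step 0: x0=(-0.3700, -1.6800, -1.1800) x1=(0.5300, 0.6600, 0.9600)
step 1: x0=(-0.3563, -1.6528, -1.2186) x1=(0.5241, 0.6778, 0.9528)
step 2: x0=(-0.3405, -1.6201, -1.2520) x1=(0.5163, 0.6909, 0.9413)
step 3: x0=(-0.3227, -1.5818, -1.2802) x1=(0.5069, 0.6994, 0.9253)
step 4: x0=(-0.3029, -1.5381, -1.3030) x1=(0.4958, 0.7034, 0.9049)
step 5: x0=(-0.2812, -1.4891, -1.3207) x1=(0.4831, 0.7028, 0.8802)
step 6: x0=(-0.2576, -1.4348, -1.3331) x1=(0.4689, 0.6979, 0.8510)
step 7: x0=(-0.2324, -1.3756, -1.3404) x1=(0.4533, 0.6888, 0.8175)
step 8: x0=(-0.2056, -1.3115, -1.3426) x1=(0.4363, 0.6756, 0.7798)
step 9: x0=(-0.1772, -1.2428, -1.3400) x1=(0.4181, 0.6586, 0.7380)
step 10: x0=(-0.1476, -1.1698, -1.3326) x1=(0.3987, 0.6379, 0.6923)
step 11: x0=(-0.1167, -1.0928, -1.3206) x1=(0.3783, 0.6139, 0.6427)
step 12: x0=(-0.0847, -1.0119, -1.3044) x1=(0.3570, 0.5867, 0.5895)
step 13: x0=(-0.0517, -0.9277, -1.2840) x1=(0.3349, 0.5566, 0.5328)
step 14: x0=(-0.0180, -0.8403, -1.2599) x1=(0.3121, 0.5239, 0.4730)
step 15: x0=(0.0164, -0.7502, -1.2323) x1=(0.2888, 0.4889, 0.4103)

(0.0164, -0.7502, -1.2323)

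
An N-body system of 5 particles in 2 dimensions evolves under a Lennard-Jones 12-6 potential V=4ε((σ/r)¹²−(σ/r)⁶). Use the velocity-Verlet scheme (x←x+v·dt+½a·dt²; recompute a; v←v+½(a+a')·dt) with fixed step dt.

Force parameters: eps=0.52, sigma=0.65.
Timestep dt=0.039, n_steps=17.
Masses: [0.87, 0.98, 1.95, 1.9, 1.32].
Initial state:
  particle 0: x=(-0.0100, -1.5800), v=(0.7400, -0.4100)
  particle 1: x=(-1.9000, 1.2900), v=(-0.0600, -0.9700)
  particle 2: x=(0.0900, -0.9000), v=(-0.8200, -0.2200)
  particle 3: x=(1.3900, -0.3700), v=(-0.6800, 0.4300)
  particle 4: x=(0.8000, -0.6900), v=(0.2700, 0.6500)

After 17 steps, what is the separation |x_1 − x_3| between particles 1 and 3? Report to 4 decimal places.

3.3014

step 0: x0=(-0.0100, -1.5800) x1=(-1.9000, 1.2900) x2=(0.0900, -0.9000) x3=(1.3900, -0.3700) x4=(0.8000, -0.6900)
step 1: x0=(0.0183, -1.6007) x1=(-1.9023, 1.2522) x2=(0.0586, -0.9063) x3=(1.3670, -0.3513) x4=(0.8050, -0.6676)
step 2: x0=(0.0465, -1.6280) x1=(-1.9047, 1.2143) x2=(0.0288, -0.9091) x3=(1.3594, -0.3240) x4=(0.7855, -0.6586)
step 3: x0=(0.0749, -1.6564) x1=(-1.9070, 1.1765) x2=(0.0004, -0.9107) x3=(1.3604, -0.2916) x4=(0.7514, -0.6578)
step 4: x0=(0.1034, -1.6827) x1=(-1.9094, 1.1387) x2=(-0.0264, -0.9127) x3=(1.3625, -0.2585) x4=(0.7133, -0.6589)
step 5: x0=(0.1317, -1.7055) x1=(-1.9117, 1.1008) x2=(-0.0517, -0.9156) x3=(1.3636, -0.2261) x4=(0.6746, -0.6600)
step 6: x0=(0.1594, -1.7246) x1=(-1.9140, 1.0630) x2=(-0.0754, -0.9194) x3=(1.3634, -0.1945) x4=(0.6358, -0.6609)
step 7: x0=(0.1865, -1.7402) x1=(-1.9163, 1.0252) x2=(-0.0978, -0.9243) x3=(1.3621, -0.1636) x4=(0.5970, -0.6616)
step 8: x0=(0.2128, -1.7524) x1=(-1.9187, 0.9873) x2=(-0.1191, -0.9302) x3=(1.3598, -0.1334) x4=(0.5586, -0.6621)
step 9: x0=(0.2383, -1.7616) x1=(-1.9210, 0.9495) x2=(-0.1400, -0.9372) x3=(1.3568, -0.1036) x4=(0.5211, -0.6623)
step 10: x0=(0.2630, -1.7680) x1=(-1.9233, 0.9116) x2=(-0.1613, -0.9455) x3=(1.3533, -0.0741) x4=(0.4855, -0.6620)
step 11: x0=(0.2868, -1.7719) x1=(-1.9257, 0.8738) x2=(-0.1838, -0.9553) x3=(1.3494, -0.0450) x4=(0.4528, -0.6605)
step 12: x0=(0.3098, -1.7734) x1=(-1.9280, 0.8359) x2=(-0.2080, -0.9669) x3=(1.3451, -0.0160) x4=(0.4236, -0.6578)
step 13: x0=(0.3319, -1.7727) x1=(-1.9303, 0.7981) x2=(-0.2337, -0.9801) x3=(1.3406, 0.0127) x4=(0.3976, -0.6539)
step 14: x0=(0.3531, -1.7700) x1=(-1.9326, 0.7602) x2=(-0.2601, -0.9945) x3=(1.3359, 0.0413) x4=(0.3736, -0.6492)
step 15: x0=(0.3733, -1.7654) x1=(-1.9349, 0.7224) x2=(-0.2865, -1.0097) x3=(1.3309, 0.0698) x4=(0.3505, -0.6445)
step 16: x0=(0.3927, -1.7591) x1=(-1.9372, 0.6845) x2=(-0.3124, -1.0252) x3=(1.3259, 0.0981) x4=(0.3274, -0.6403)
step 17: x0=(0.4111, -1.7512) x1=(-1.9395, 0.6467) x2=(-0.3372, -1.0407) x3=(1.3206, 0.1264) x4=(0.3035, -0.6369)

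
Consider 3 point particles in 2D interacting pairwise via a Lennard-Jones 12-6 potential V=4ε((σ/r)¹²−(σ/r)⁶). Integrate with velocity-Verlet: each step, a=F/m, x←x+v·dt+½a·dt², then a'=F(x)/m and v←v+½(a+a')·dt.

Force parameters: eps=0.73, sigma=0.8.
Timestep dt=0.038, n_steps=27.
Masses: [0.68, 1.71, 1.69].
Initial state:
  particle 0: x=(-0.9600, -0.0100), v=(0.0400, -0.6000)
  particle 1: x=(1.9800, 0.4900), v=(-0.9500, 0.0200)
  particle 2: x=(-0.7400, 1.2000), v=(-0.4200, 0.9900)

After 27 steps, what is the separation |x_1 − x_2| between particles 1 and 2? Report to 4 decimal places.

step 0: x0=(-0.9600, -0.0100) x1=(1.9800, 0.4900) x2=(-0.7400, 1.2000)
step 1: x0=(-0.9583, -0.0318) x1=(1.9439, 0.4908) x2=(-0.7560, 1.2372)
step 2: x0=(-0.9564, -0.0522) x1=(1.9078, 0.4915) x2=(-0.7721, 1.2739)
step 3: x0=(-0.9543, -0.0714) x1=(1.8717, 0.4923) x2=(-0.7883, 1.3101)
step 4: x0=(-0.9521, -0.0898) x1=(1.8356, 0.4930) x2=(-0.8046, 1.3459)
step 5: x0=(-0.9498, -0.1074) x1=(1.7994, 0.4938) x2=(-0.8208, 1.3814)
step 6: x0=(-0.9474, -0.1245) x1=(1.7633, 0.4946) x2=(-0.8371, 1.4167)
step 7: x0=(-0.9450, -0.1411) x1=(1.7272, 0.4953) x2=(-0.8533, 1.4519)
step 8: x0=(-0.9426, -0.1574) x1=(1.6910, 0.4961) x2=(-0.8696, 1.4869)
step 9: x0=(-0.9402, -0.1734) x1=(1.6549, 0.4969) x2=(-0.8859, 1.5217)
step 10: x0=(-0.9377, -0.1891) x1=(1.6187, 0.4976) x2=(-0.9022, 1.5565)
step 11: x0=(-0.9353, -0.2047) x1=(1.5826, 0.4984) x2=(-0.9185, 1.5912)
step 12: x0=(-0.9328, -0.2201) x1=(1.5464, 0.4991) x2=(-0.9347, 1.6259)
step 13: x0=(-0.9303, -0.2353) x1=(1.5102, 0.4999) x2=(-0.9510, 1.6604)
step 14: x0=(-0.9278, -0.2505) x1=(1.4740, 0.5007) x2=(-0.9673, 1.6950)
step 15: x0=(-0.9253, -0.2655) x1=(1.4379, 0.5014) x2=(-0.9835, 1.7295)
step 16: x0=(-0.9228, -0.2805) x1=(1.4016, 0.5022) x2=(-0.9998, 1.7639)
step 17: x0=(-0.9202, -0.2954) x1=(1.3654, 0.5030) x2=(-1.0161, 1.7984)
step 18: x0=(-0.9177, -0.3102) x1=(1.3292, 0.5037) x2=(-1.0323, 1.8328)
step 19: x0=(-0.9151, -0.3250) x1=(1.2930, 0.5045) x2=(-1.0486, 1.8672)
step 20: x0=(-0.9125, -0.3397) x1=(1.2567, 0.5052) x2=(-1.0648, 1.9015)
step 21: x0=(-0.9099, -0.3544) x1=(1.2205, 0.5060) x2=(-1.0810, 1.9359)
step 22: x0=(-0.9072, -0.3690) x1=(1.1842, 0.5068) x2=(-1.0973, 1.9702)
step 23: x0=(-0.9045, -0.3836) x1=(1.1479, 0.5075) x2=(-1.1135, 2.0046)
step 24: x0=(-0.9018, -0.3982) x1=(1.1116, 0.5083) x2=(-1.1297, 2.0389)
step 25: x0=(-0.8991, -0.4127) x1=(1.0753, 0.5090) x2=(-1.1460, 2.0732)
step 26: x0=(-0.8963, -0.4272) x1=(1.0389, 0.5097) x2=(-1.1622, 2.1075)
step 27: x0=(-0.8935, -0.4417) x1=(1.0026, 0.5105) x2=(-1.1784, 2.1418)

2.7236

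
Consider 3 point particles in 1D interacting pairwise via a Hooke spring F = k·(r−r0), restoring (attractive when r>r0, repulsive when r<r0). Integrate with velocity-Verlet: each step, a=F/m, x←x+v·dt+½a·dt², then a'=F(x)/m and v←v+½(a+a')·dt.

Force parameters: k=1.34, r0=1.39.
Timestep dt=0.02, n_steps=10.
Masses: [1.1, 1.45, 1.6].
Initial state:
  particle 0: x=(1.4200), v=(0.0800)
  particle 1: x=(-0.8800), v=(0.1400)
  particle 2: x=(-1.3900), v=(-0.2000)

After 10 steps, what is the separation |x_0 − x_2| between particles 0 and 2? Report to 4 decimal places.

2.7999

step 0: x0=(1.4200) x1=(-0.8800) x2=(-1.3900)
step 1: x0=(1.4210) x1=(-0.8769) x2=(-1.3939)
step 2: x0=(1.4209) x1=(-0.8731) x2=(-1.3976)
step 3: x0=(1.4197) x1=(-0.8686) x2=(-1.4012)
step 4: x0=(1.4173) x1=(-0.8635) x2=(-1.4045)
step 5: x0=(1.4138) x1=(-0.8578) x2=(-1.4077)
step 6: x0=(1.4092) x1=(-0.8514) x2=(-1.4106)
step 7: x0=(1.4034) x1=(-0.8444) x2=(-1.4134)
step 8: x0=(1.3965) x1=(-0.8368) x2=(-1.4159)
step 9: x0=(1.3886) x1=(-0.8286) x2=(-1.4183)
step 10: x0=(1.3795) x1=(-0.8197) x2=(-1.4204)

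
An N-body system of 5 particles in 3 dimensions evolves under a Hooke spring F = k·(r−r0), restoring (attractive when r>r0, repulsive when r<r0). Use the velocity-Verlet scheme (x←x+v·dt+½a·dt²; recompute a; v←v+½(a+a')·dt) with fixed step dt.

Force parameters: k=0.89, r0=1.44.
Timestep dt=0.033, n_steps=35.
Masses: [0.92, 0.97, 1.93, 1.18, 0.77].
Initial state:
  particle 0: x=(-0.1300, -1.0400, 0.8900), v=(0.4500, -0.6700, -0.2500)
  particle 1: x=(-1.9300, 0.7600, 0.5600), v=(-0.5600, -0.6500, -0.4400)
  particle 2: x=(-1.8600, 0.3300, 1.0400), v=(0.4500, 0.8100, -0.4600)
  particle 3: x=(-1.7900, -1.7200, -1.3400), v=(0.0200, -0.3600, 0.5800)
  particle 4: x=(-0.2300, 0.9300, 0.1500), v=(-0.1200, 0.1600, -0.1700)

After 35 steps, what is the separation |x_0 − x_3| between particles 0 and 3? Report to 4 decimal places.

step 0: x0=(-0.1300, -1.0400, 0.8900) x1=(-1.9300, 0.7600, 0.5600) x2=(-1.8600, 0.3300, 1.0400) x3=(-1.7900, -1.7200, -1.3400) x4=(-0.2300, 0.9300, 0.1500)
step 1: x0=(-0.1163, -1.0613, 0.8810) x1=(-1.9479, 0.7378, 0.5447) x2=(-1.8449, 0.3562, 1.0246) x3=(-1.7887, -1.7301, -1.3191) x4=(-0.2350, 0.9338, 0.1442)
step 2: x0=(-0.1051, -1.0809, 0.8705) x1=(-1.9648, 0.7140, 0.5279) x2=(-1.8291, 0.3815, 1.0087) x3=(-1.7860, -1.7367, -1.2948) x4=(-0.2419, 0.9346, 0.1380)
step 3: x0=(-0.0963, -1.0987, 0.8585) x1=(-1.9806, 0.6885, 0.5095) x2=(-1.8128, 0.4057, 0.9924) x3=(-1.7821, -1.7397, -1.2670) x4=(-0.2509, 0.9325, 0.1314)
step 4: x0=(-0.0900, -1.1147, 0.8451) x1=(-1.9953, 0.6615, 0.4895) x2=(-1.7958, 0.4289, 0.9757) x3=(-1.7768, -1.7392, -1.2361) x4=(-0.2617, 0.9273, 0.1244)
step 5: x0=(-0.0861, -1.1288, 0.8302) x1=(-2.0091, 0.6329, 0.4680) x2=(-1.7782, 0.4512, 0.9587) x3=(-1.7703, -1.7353, -1.2019) x4=(-0.2744, 0.9191, 0.1171)
step 6: x0=(-0.0848, -1.1410, 0.8140) x1=(-2.0218, 0.6026, 0.4451) x2=(-1.7599, 0.4724, 0.9414) x3=(-1.7626, -1.7279, -1.1648) x4=(-0.2888, 0.9080, 0.1095)
step 7: x0=(-0.0859, -1.1513, 0.7964) x1=(-2.0336, 0.5706, 0.4207) x2=(-1.7410, 0.4927, 0.9237) x3=(-1.7536, -1.7172, -1.1247) x4=(-0.3050, 0.8940, 0.1015)
step 8: x0=(-0.0896, -1.1597, 0.7776) x1=(-2.0445, 0.5369, 0.3949) x2=(-1.7215, 0.5121, 0.9059) x3=(-1.7435, -1.7033, -1.0819) x4=(-0.3228, 0.8772, 0.0932)
step 9: x0=(-0.0956, -1.1661, 0.7575) x1=(-2.0545, 0.5015, 0.3678) x2=(-1.7013, 0.5306, 0.8878) x3=(-1.7322, -1.6862, -1.0365) x4=(-0.3421, 0.8576, 0.0846)
step 10: x0=(-0.1040, -1.1705, 0.7363) x1=(-2.0636, 0.4644, 0.3396) x2=(-1.6805, 0.5482, 0.8694) x3=(-1.7199, -1.6661, -0.9887) x4=(-0.3628, 0.8353, 0.0757)
step 11: x0=(-0.1147, -1.1730, 0.7140) x1=(-2.0718, 0.4256, 0.3103) x2=(-1.6591, 0.5650, 0.8509) x3=(-1.7065, -1.6431, -0.9386) x4=(-0.3849, 0.8104, 0.0664)
step 12: x0=(-0.1277, -1.1737, 0.6906) x1=(-2.0791, 0.3852, 0.2800) x2=(-1.6373, 0.5810, 0.8322) x3=(-1.6923, -1.6173, -0.8863) x4=(-0.4081, 0.7830, 0.0569)
step 13: x0=(-0.1429, -1.1724, 0.6664) x1=(-2.0857, 0.3432, 0.2489) x2=(-1.6149, 0.5962, 0.8132) x3=(-1.6771, -1.5889, -0.8322) x4=(-0.4325, 0.7533, 0.0471)
step 14: x0=(-0.1602, -1.1694, 0.6413) x1=(-2.0913, 0.2998, 0.2171) x2=(-1.5920, 0.6107, 0.7941) x3=(-1.6610, -1.5580, -0.7764) x4=(-0.4578, 0.7214, 0.0371)
step 15: x0=(-0.1794, -1.1645, 0.6153) x1=(-2.0962, 0.2549, 0.1847) x2=(-1.5688, 0.6244, 0.7749) x3=(-1.6443, -1.5247, -0.7190) x4=(-0.4839, 0.6873, 0.0267)
step 16: x0=(-0.2006, -1.1580, 0.5888) x1=(-2.1003, 0.2088, 0.1517) x2=(-1.5451, 0.6375, 0.7555) x3=(-1.6268, -1.4894, -0.6602) x4=(-0.5107, 0.6514, 0.0161)
step 17: x0=(-0.2235, -1.1498, 0.5616) x1=(-2.1036, 0.1615, 0.1184) x2=(-1.5212, 0.6499, 0.7360) x3=(-1.6087, -1.4521, -0.6003) x4=(-0.5382, 0.6136, 0.0052)
step 18: x0=(-0.2480, -1.1400, 0.5339) x1=(-2.1061, 0.1132, 0.0848) x2=(-1.4970, 0.6616, 0.7163) x3=(-1.5901, -1.4131, -0.5394) x4=(-0.5661, 0.5742, -0.0060)
step 19: x0=(-0.2740, -1.1288, 0.5057) x1=(-2.1080, 0.0640, 0.0509) x2=(-1.4726, 0.6728, 0.6966) x3=(-1.5710, -1.3726, -0.4776) x4=(-0.5943, 0.5333, -0.0175)
step 20: x0=(-0.3014, -1.1162, 0.4773) x1=(-2.1092, 0.0140, 0.0170) x2=(-1.4480, 0.6833, 0.6769) x3=(-1.5515, -1.3306, -0.4152) x4=(-0.6228, 0.4912, -0.0293)
step 21: x0=(-0.3299, -1.1023, 0.4485) x1=(-2.1098, -0.0365, -0.0169) x2=(-1.4233, 0.6933, 0.6570) x3=(-1.5317, -1.2876, -0.3523) x4=(-0.6514, 0.4478, -0.0415)
step 22: x0=(-0.3595, -1.0872, 0.4197) x1=(-2.1099, -0.0874, -0.0509) x2=(-1.3986, 0.7027, 0.6372) x3=(-1.5117, -1.2436, -0.2891) x4=(-0.6800, 0.4035, -0.0539)
step 23: x0=(-0.3900, -1.0711, 0.3907) x1=(-2.1096, -0.1387, -0.0847) x2=(-1.3737, 0.7117, 0.6174) x3=(-1.4915, -1.1988, -0.2256) x4=(-0.7086, 0.3584, -0.0667)
step 24: x0=(-0.4211, -1.0540, 0.3617) x1=(-2.1088, -0.1901, -0.1185) x2=(-1.3489, 0.7202, 0.5975) x3=(-1.4712, -1.1535, -0.1619) x4=(-0.7370, 0.3125, -0.0798)
step 25: x0=(-0.4528, -1.0361, 0.3328) x1=(-2.1078, -0.2415, -0.1522) x2=(-1.3240, 0.7283, 0.5777) x3=(-1.4508, -1.1078, -0.0981) x4=(-0.7652, 0.2662, -0.0933)
step 26: x0=(-0.4848, -1.0174, 0.3040) x1=(-2.1066, -0.2928, -0.1857) x2=(-1.2992, 0.7360, 0.5579) x3=(-1.4305, -1.0619, -0.0343) x4=(-0.7932, 0.2196, -0.1073)
step 27: x0=(-0.5169, -0.9983, 0.2753) x1=(-2.1054, -0.3440, -0.2192) x2=(-1.2744, 0.7434, 0.5381) x3=(-1.4103, -1.0159, 0.0295) x4=(-0.8208, 0.1728, -0.1216)
step 28: x0=(-0.5490, -0.9786, 0.2468) x1=(-2.1041, -0.3949, -0.2526) x2=(-1.2496, 0.7504, 0.5184) x3=(-1.3902, -0.9699, 0.0934) x4=(-0.8481, 0.1260, -0.1364)
step 29: x0=(-0.5808, -0.9587, 0.2184) x1=(-2.1028, -0.4455, -0.2861) x2=(-1.2250, 0.7572, 0.4987) x3=(-1.3704, -0.9240, 0.1575) x4=(-0.8751, 0.0793, -0.1517)
step 30: x0=(-0.6123, -0.9386, 0.1902) x1=(-2.1016, -0.4958, -0.3195) x2=(-1.2004, 0.7636, 0.4791) x3=(-1.3509, -0.8782, 0.2218) x4=(-0.9017, 0.0330, -0.1676)
step 31: x0=(-0.6433, -0.9185, 0.1621) x1=(-2.1005, -0.5459, -0.3530) x2=(-1.1759, 0.7699, 0.4594) x3=(-1.3318, -0.8326, 0.2864) x4=(-0.9279, -0.0128, -0.1841)
step 32: x0=(-0.6736, -0.8985, 0.1340) x1=(-2.0996, -0.5957, -0.3866) x2=(-1.1515, 0.7758, 0.4398) x3=(-1.3132, -0.7871, 0.3516) x4=(-0.9538, -0.0581, -0.2013)
step 33: x0=(-0.7033, -0.8787, 0.1059) x1=(-2.0987, -0.6452, -0.4202) x2=(-1.1272, 0.7816, 0.4201) x3=(-1.2950, -0.7418, 0.4173) x4=(-0.9795, -0.1026, -0.2193)
step 34: x0=(-0.7322, -0.8593, 0.0777) x1=(-2.0978, -0.6944, -0.4538) x2=(-1.1031, 0.7871, 0.4004) x3=(-1.2774, -0.6965, 0.4837) x4=(-1.0048, -0.1464, -0.2382)
step 35: x0=(-0.7604, -0.8403, 0.0492) x1=(-2.0970, -0.7433, -0.4873) x2=(-1.0790, 0.7924, 0.3807) x3=(-1.2603, -0.6513, 0.5510) x4=(-1.0300, -0.1894, -0.2580)

0.7331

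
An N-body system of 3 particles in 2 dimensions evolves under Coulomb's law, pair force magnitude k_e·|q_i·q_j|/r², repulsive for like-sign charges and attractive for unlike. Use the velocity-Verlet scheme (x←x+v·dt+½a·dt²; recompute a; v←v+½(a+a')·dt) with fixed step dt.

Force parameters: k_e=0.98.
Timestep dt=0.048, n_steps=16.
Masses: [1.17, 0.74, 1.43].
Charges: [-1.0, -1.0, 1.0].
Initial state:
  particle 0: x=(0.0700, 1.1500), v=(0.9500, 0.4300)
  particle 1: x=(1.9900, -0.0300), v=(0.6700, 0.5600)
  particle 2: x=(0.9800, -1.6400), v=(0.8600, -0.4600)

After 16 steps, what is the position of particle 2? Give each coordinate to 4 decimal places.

(1.6568, -1.9318)

step 0: x0=(0.0700, 1.1500) x1=(1.9900, -0.0300) x2=(0.9800, -1.6400)
step 1: x0=(0.1155, 1.1706) x1=(2.0222, -0.0036) x2=(1.0214, -1.6618)
step 2: x0=(0.1607, 1.1913) x1=(2.0545, 0.0217) x2=(1.0629, -1.6831)
step 3: x0=(0.2056, 1.2119) x1=(2.0869, 0.0461) x2=(1.1046, -1.7038)
step 4: x0=(0.2503, 1.2325) x1=(2.1195, 0.0694) x2=(1.1464, -1.7241)
step 5: x0=(0.2947, 1.2532) x1=(2.1522, 0.0918) x2=(1.1884, -1.7439)
step 6: x0=(0.3388, 1.2739) x1=(2.1852, 0.1132) x2=(1.2304, -1.7632)
step 7: x0=(0.3826, 1.2946) x1=(2.2184, 0.1337) x2=(1.2726, -1.7820)
step 8: x0=(0.4261, 1.3153) x1=(2.2519, 0.1532) x2=(1.3150, -1.8003)
step 9: x0=(0.4694, 1.3361) x1=(2.2856, 0.1718) x2=(1.3574, -1.8182)
step 10: x0=(0.5123, 1.3570) x1=(2.3196, 0.1894) x2=(1.3999, -1.8357)
step 11: x0=(0.5549, 1.3779) x1=(2.3539, 0.2062) x2=(1.4425, -1.8528)
step 12: x0=(0.5972, 1.3988) x1=(2.3885, 0.2220) x2=(1.4852, -1.8694)
step 13: x0=(0.6392, 1.4198) x1=(2.4235, 0.2369) x2=(1.5280, -1.8856)
step 14: x0=(0.6809, 1.4410) x1=(2.4587, 0.2509) x2=(1.5708, -1.9014)
step 15: x0=(0.7223, 1.4621) x1=(2.4943, 0.2641) x2=(1.6138, -1.9168)
step 16: x0=(0.7634, 1.4834) x1=(2.5303, 0.2763) x2=(1.6568, -1.9318)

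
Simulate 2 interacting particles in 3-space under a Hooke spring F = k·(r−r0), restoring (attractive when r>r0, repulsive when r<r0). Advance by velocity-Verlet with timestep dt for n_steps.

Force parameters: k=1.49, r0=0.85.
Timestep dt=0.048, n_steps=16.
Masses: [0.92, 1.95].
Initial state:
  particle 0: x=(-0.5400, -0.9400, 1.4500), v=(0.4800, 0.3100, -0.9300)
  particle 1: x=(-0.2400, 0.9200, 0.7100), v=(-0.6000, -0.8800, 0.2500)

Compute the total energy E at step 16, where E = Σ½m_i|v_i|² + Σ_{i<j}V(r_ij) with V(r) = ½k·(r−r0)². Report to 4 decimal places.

step 0: x0=(-0.5400, -0.9400, 1.4500) x1=(-0.2400, 0.9200, 0.7100)
step 1: x0=(-0.5166, -0.9231, 1.4046) x1=(-0.2690, 0.8768, 0.7224)
step 2: x0=(-0.4928, -0.9024, 1.3577) x1=(-0.2982, 0.8318, 0.7354)
step 3: x0=(-0.4685, -0.8783, 1.3096) x1=(-0.3275, 0.7852, 0.7491)
step 4: x0=(-0.4439, -0.8509, 1.2603) x1=(-0.3570, 0.7371, 0.7632)
step 5: x0=(-0.4192, -0.8206, 1.2102) x1=(-0.3866, 0.6876, 0.7778)
step 6: x0=(-0.3945, -0.7877, 1.1594) x1=(-0.4162, 0.6368, 0.7928)
step 7: x0=(-0.3697, -0.7526, 1.1079) x1=(-0.4458, 0.5851, 0.8080)
step 8: x0=(-0.3451, -0.7156, 1.0561) x1=(-0.4754, 0.5324, 0.8234)
step 9: x0=(-0.3206, -0.6771, 1.0039) x1=(-0.5049, 0.4790, 0.8389)
step 10: x0=(-0.2964, -0.6373, 0.9516) x1=(-0.5342, 0.4250, 0.8545)
step 11: x0=(-0.2723, -0.5966, 0.8992) x1=(-0.5635, 0.3706, 0.8702)
step 12: x0=(-0.2484, -0.5554, 0.8468) x1=(-0.5927, 0.3159, 0.8859)
step 13: x0=(-0.2246, -0.5139, 0.7944) x1=(-0.6219, 0.2611, 0.9015)
step 14: x0=(-0.2009, -0.4722, 0.7420) x1=(-0.6510, 0.2062, 0.9172)
step 15: x0=(-0.1771, -0.4307, 0.6895) x1=(-0.6801, 0.1514, 0.9329)
step 16: x0=(-0.1533, -0.3892, 0.6371) x1=(-0.7093, 0.0966, 0.9486)
step 0 velocities: v0=(0.4800, 0.3100, -0.9300) v1=(-0.6000, -0.8800, 0.2500)
step 0: KE=1.7150, PE=1.0271, E=2.7421
step 16 velocities: v0=(0.4985, 0.8625, -1.0936) v1=(-0.6087, -1.1407, 0.3272)
step 16: KE=2.7410, PE=0.0018, E=2.7428

2.7428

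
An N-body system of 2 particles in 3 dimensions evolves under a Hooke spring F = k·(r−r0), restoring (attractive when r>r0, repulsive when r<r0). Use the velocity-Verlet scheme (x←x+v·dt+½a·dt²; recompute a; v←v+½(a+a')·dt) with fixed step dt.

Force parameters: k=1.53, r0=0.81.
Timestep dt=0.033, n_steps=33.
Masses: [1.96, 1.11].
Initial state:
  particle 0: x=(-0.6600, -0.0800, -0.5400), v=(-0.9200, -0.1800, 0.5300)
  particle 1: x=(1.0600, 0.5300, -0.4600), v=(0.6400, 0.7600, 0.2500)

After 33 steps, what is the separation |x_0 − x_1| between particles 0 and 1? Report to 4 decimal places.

2.0241

step 0: x0=(-0.6600, -0.0800, -0.5400) x1=(1.0600, 0.5300, -0.4600)
step 1: x0=(-0.6900, -0.0858, -0.5225) x1=(1.0804, 0.5548, -0.4518)
step 2: x0=(-0.7190, -0.0913, -0.5049) x1=(1.0993, 0.5791, -0.4436)
step 3: x0=(-0.7472, -0.0964, -0.4874) x1=(1.1166, 0.6028, -0.4355)
step 4: x0=(-0.7745, -0.1012, -0.4698) x1=(1.1322, 0.6259, -0.4275)
step 5: x0=(-0.8008, -0.1057, -0.4522) x1=(1.1461, 0.6483, -0.4195)
step 6: x0=(-0.8260, -0.1097, -0.4345) x1=(1.1583, 0.6700, -0.4115)
step 7: x0=(-0.8503, -0.1133, -0.4169) x1=(1.1685, 0.6910, -0.4035)
step 8: x0=(-0.8734, -0.1165, -0.3992) x1=(1.1769, 0.7112, -0.3955)
step 9: x0=(-0.8954, -0.1193, -0.3815) x1=(1.1833, 0.7307, -0.3876)
step 10: x0=(-0.9163, -0.1216, -0.3639) x1=(1.1878, 0.7493, -0.3796)
step 11: x0=(-0.9361, -0.1234, -0.3462) x1=(1.1902, 0.7671, -0.3717)
step 12: x0=(-0.9547, -0.1247, -0.3286) x1=(1.1905, 0.7840, -0.3637)
step 13: x0=(-0.9721, -0.1255, -0.3110) x1=(1.1887, 0.8000, -0.3556)
step 14: x0=(-0.9883, -0.1258, -0.2934) x1=(1.1848, 0.8152, -0.3476)
step 15: x0=(-1.0032, -0.1256, -0.2758) x1=(1.1788, 0.8294, -0.3394)
step 16: x0=(-1.0170, -0.1248, -0.2583) x1=(1.1705, 0.8426, -0.3312)
step 17: x0=(-1.0295, -0.1235, -0.2408) x1=(1.1602, 0.8549, -0.3230)
step 18: x0=(-1.0408, -0.1217, -0.2234) x1=(1.1476, 0.8662, -0.3146)
step 19: x0=(-1.0508, -0.1192, -0.2060) x1=(1.1329, 0.8765, -0.3062)
step 20: x0=(-1.0597, -0.1163, -0.1887) x1=(1.1160, 0.8859, -0.2977)
step 21: x0=(-1.0673, -0.1127, -0.1714) x1=(1.0969, 0.8942, -0.2890)
step 22: x0=(-1.0737, -0.1086, -0.1542) x1=(1.0757, 0.9016, -0.2803)
step 23: x0=(-1.0788, -0.1040, -0.1371) x1=(1.0523, 0.9079, -0.2714)
step 24: x0=(-1.0828, -0.0987, -0.1200) x1=(1.0269, 0.9132, -0.2624)
step 25: x0=(-1.0856, -0.0929, -0.1031) x1=(0.9993, 0.9176, -0.2532)
step 26: x0=(-1.0873, -0.0866, -0.0862) x1=(0.9698, 0.9210, -0.2439)
step 27: x0=(-1.0878, -0.0796, -0.0694) x1=(0.9382, 0.9233, -0.2344)
step 28: x0=(-1.0872, -0.0722, -0.0526) x1=(0.9047, 0.9248, -0.2248)
step 29: x0=(-1.0856, -0.0642, -0.0360) x1=(0.8693, 0.9252, -0.2150)
step 30: x0=(-1.0829, -0.0557, -0.0195) x1=(0.8320, 0.9247, -0.2051)
step 31: x0=(-1.0791, -0.0466, -0.0031) x1=(0.7930, 0.9234, -0.1950)
step 32: x0=(-1.0744, -0.0370, 0.0133) x1=(0.7521, 0.9211, -0.1847)
step 33: x0=(-1.0688, -0.0270, 0.0295) x1=(0.7097, 0.9179, -0.1742)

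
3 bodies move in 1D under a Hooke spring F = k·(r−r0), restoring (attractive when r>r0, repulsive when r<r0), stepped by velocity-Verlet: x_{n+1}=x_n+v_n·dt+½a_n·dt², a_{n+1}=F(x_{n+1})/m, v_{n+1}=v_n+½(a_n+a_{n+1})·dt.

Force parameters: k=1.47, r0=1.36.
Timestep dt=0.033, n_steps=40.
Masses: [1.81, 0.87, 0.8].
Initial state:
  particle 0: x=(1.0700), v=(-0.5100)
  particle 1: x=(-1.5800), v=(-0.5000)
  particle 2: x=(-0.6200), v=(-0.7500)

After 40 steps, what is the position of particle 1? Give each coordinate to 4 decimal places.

(-1.5530)

step 0: x0=(1.0700) x1=(-1.5800) x2=(-0.6200)
step 1: x0=(1.0525) x1=(-1.5957) x2=(-0.6440)
step 2: x0=(1.0335) x1=(-1.6097) x2=(-0.6665)
step 3: x0=(1.0131) x1=(-1.6222) x2=(-0.6876)
step 4: x0=(0.9912) x1=(-1.6331) x2=(-0.7070)
step 5: x0=(0.9679) x1=(-1.6425) x2=(-0.7250)
step 6: x0=(0.9433) x1=(-1.6504) x2=(-0.7414)
step 7: x0=(0.9172) x1=(-1.6568) x2=(-0.7562)
step 8: x0=(0.8898) x1=(-1.6619) x2=(-0.7695)
step 9: x0=(0.8611) x1=(-1.6656) x2=(-0.7812)
step 10: x0=(0.8311) x1=(-1.6681) x2=(-0.7915)
step 11: x0=(0.7999) x1=(-1.6693) x2=(-0.8002)
step 12: x0=(0.7675) x1=(-1.6694) x2=(-0.8075)
step 13: x0=(0.7339) x1=(-1.6685) x2=(-0.8134)
step 14: x0=(0.6992) x1=(-1.6665) x2=(-0.8178)
step 15: x0=(0.6635) x1=(-1.6637) x2=(-0.8210)
step 16: x0=(0.6269) x1=(-1.6600) x2=(-0.8228)
step 17: x0=(0.5893) x1=(-1.6556) x2=(-0.8234)
step 18: x0=(0.5510) x1=(-1.6505) x2=(-0.8229)
step 19: x0=(0.5118) x1=(-1.6449) x2=(-0.8212)
step 20: x0=(0.4720) x1=(-1.6387) x2=(-0.8186)
step 21: x0=(0.4316) x1=(-1.6322) x2=(-0.8150)
step 22: x0=(0.3906) x1=(-1.6254) x2=(-0.8105)
step 23: x0=(0.3493) x1=(-1.6184) x2=(-0.8053)
step 24: x0=(0.3075) x1=(-1.6113) x2=(-0.7994)
step 25: x0=(0.2655) x1=(-1.6041) x2=(-0.7929)
step 26: x0=(0.2233) x1=(-1.5970) x2=(-0.7859)
step 27: x0=(0.1810) x1=(-1.5901) x2=(-0.7785)
step 28: x0=(0.1387) x1=(-1.5835) x2=(-0.7708)
step 29: x0=(0.0965) x1=(-1.5771) x2=(-0.7630)
step 30: x0=(0.0544) x1=(-1.5713) x2=(-0.7550)
step 31: x0=(0.0126) x1=(-1.5659) x2=(-0.7470)
step 32: x0=(-0.0288) x1=(-1.5611) x2=(-0.7392)
step 33: x0=(-0.0699) x1=(-1.5570) x2=(-0.7316)
step 34: x0=(-0.1104) x1=(-1.5536) x2=(-0.7243)
step 35: x0=(-0.1504) x1=(-1.5511) x2=(-0.7174)
step 36: x0=(-0.1896) x1=(-1.5494) x2=(-0.7111)
step 37: x0=(-0.2282) x1=(-1.5487) x2=(-0.7054)
step 38: x0=(-0.2659) x1=(-1.5491) x2=(-0.7004)
step 39: x0=(-0.3028) x1=(-1.5505) x2=(-0.6963)
step 40: x0=(-0.3387) x1=(-1.5530) x2=(-0.6931)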